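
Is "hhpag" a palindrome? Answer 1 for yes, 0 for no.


Input: hhpag
Reversed: gaphh
  Compare pos 0 ('h') with pos 4 ('g'): MISMATCH
  Compare pos 1 ('h') with pos 3 ('a'): MISMATCH
Result: not a palindrome

0


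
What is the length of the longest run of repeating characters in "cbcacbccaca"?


Input: "cbcacbccaca"
Scanning for longest run:
  Position 1 ('b'): new char, reset run to 1
  Position 2 ('c'): new char, reset run to 1
  Position 3 ('a'): new char, reset run to 1
  Position 4 ('c'): new char, reset run to 1
  Position 5 ('b'): new char, reset run to 1
  Position 6 ('c'): new char, reset run to 1
  Position 7 ('c'): continues run of 'c', length=2
  Position 8 ('a'): new char, reset run to 1
  Position 9 ('c'): new char, reset run to 1
  Position 10 ('a'): new char, reset run to 1
Longest run: 'c' with length 2

2


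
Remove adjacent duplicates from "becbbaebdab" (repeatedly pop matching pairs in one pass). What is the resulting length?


Input: becbbaebdab
Stack-based adjacent duplicate removal:
  Read 'b': push. Stack: b
  Read 'e': push. Stack: be
  Read 'c': push. Stack: bec
  Read 'b': push. Stack: becb
  Read 'b': matches stack top 'b' => pop. Stack: bec
  Read 'a': push. Stack: beca
  Read 'e': push. Stack: becae
  Read 'b': push. Stack: becaeb
  Read 'd': push. Stack: becaebd
  Read 'a': push. Stack: becaebda
  Read 'b': push. Stack: becaebdab
Final stack: "becaebdab" (length 9)

9


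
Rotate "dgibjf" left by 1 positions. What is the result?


Input: "dgibjf", rotate left by 1
First 1 characters: "d"
Remaining characters: "gibjf"
Concatenate remaining + first: "gibjf" + "d" = "gibjfd"

gibjfd


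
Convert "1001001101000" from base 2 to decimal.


Input: "1001001101000" in base 2
Positional expansion:
  Digit '1' (value 1) x 2^12 = 4096
  Digit '0' (value 0) x 2^11 = 0
  Digit '0' (value 0) x 2^10 = 0
  Digit '1' (value 1) x 2^9 = 512
  Digit '0' (value 0) x 2^8 = 0
  Digit '0' (value 0) x 2^7 = 0
  Digit '1' (value 1) x 2^6 = 64
  Digit '1' (value 1) x 2^5 = 32
  Digit '0' (value 0) x 2^4 = 0
  Digit '1' (value 1) x 2^3 = 8
  Digit '0' (value 0) x 2^2 = 0
  Digit '0' (value 0) x 2^1 = 0
  Digit '0' (value 0) x 2^0 = 0
Sum = 4712

4712


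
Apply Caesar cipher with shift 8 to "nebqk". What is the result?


Caesar cipher: shift "nebqk" by 8
  'n' (pos 13) + 8 = pos 21 = 'v'
  'e' (pos 4) + 8 = pos 12 = 'm'
  'b' (pos 1) + 8 = pos 9 = 'j'
  'q' (pos 16) + 8 = pos 24 = 'y'
  'k' (pos 10) + 8 = pos 18 = 's'
Result: vmjys

vmjys


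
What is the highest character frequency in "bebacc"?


Input: bebacc
Character counts:
  'a': 1
  'b': 2
  'c': 2
  'e': 1
Maximum frequency: 2

2


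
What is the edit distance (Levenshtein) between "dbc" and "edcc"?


Computing edit distance: "dbc" -> "edcc"
DP table:
           e    d    c    c
      0    1    2    3    4
  d   1    1    1    2    3
  b   2    2    2    2    3
  c   3    3    3    2    2
Edit distance = dp[3][4] = 2

2


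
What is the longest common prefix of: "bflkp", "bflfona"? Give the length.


Words: bflkp, bflfona
  Position 0: all 'b' => match
  Position 1: all 'f' => match
  Position 2: all 'l' => match
  Position 3: ('k', 'f') => mismatch, stop
LCP = "bfl" (length 3)

3


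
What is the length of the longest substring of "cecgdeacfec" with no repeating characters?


Input: "cecgdeacfec"
Sliding window (track last position of each char):
  Position 0 ('c'): window [0,0] length 1 -- new best
  Position 1 ('e'): window [0,1] length 2 -- new best
  Position 2 ('c'): repeat (last at 0), move window start to 1
  Position 2 ('c'): window [1,2] length 2
  Position 3 ('g'): window [1,3] length 3 -- new best
  Position 4 ('d'): window [1,4] length 4 -- new best
  Position 5 ('e'): repeat (last at 1), move window start to 2
  Position 5 ('e'): window [2,5] length 4
  Position 6 ('a'): window [2,6] length 5 -- new best
  Position 7 ('c'): repeat (last at 2), move window start to 3
  Position 7 ('c'): window [3,7] length 5
  Position 8 ('f'): window [3,8] length 6 -- new best
  Position 9 ('e'): repeat (last at 5), move window start to 6
  Position 9 ('e'): window [6,9] length 4
  Position 10 ('c'): repeat (last at 7), move window start to 8
  Position 10 ('c'): window [8,10] length 3
Longest substring with no repeats: "gdeacf" with length 6

6


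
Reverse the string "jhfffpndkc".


Input: jhfffpndkc
Reading characters right to left:
  Position 9: 'c'
  Position 8: 'k'
  Position 7: 'd'
  Position 6: 'n'
  Position 5: 'p'
  Position 4: 'f'
  Position 3: 'f'
  Position 2: 'f'
  Position 1: 'h'
  Position 0: 'j'
Reversed: ckdnpfffhj

ckdnpfffhj


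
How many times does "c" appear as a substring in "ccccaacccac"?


Searching for "c" in "ccccaacccac"
Scanning each position:
  Position 0: "c" => MATCH
  Position 1: "c" => MATCH
  Position 2: "c" => MATCH
  Position 3: "c" => MATCH
  Position 4: "a" => no
  Position 5: "a" => no
  Position 6: "c" => MATCH
  Position 7: "c" => MATCH
  Position 8: "c" => MATCH
  Position 9: "a" => no
  Position 10: "c" => MATCH
Total occurrences: 8

8


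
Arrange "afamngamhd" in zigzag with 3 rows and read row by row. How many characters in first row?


Zigzag "afamngamhd" into 3 rows:
Placing characters:
  'a' => row 0
  'f' => row 1
  'a' => row 2
  'm' => row 1
  'n' => row 0
  'g' => row 1
  'a' => row 2
  'm' => row 1
  'h' => row 0
  'd' => row 1
Rows:
  Row 0: "anh"
  Row 1: "fmgmd"
  Row 2: "aa"
First row length: 3

3


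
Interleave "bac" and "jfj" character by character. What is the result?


Interleaving "bac" and "jfj":
  Position 0: 'b' from first, 'j' from second => "bj"
  Position 1: 'a' from first, 'f' from second => "af"
  Position 2: 'c' from first, 'j' from second => "cj"
Result: bjafcj

bjafcj


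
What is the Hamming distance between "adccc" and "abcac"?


Comparing "adccc" and "abcac" position by position:
  Position 0: 'a' vs 'a' => same
  Position 1: 'd' vs 'b' => differ
  Position 2: 'c' vs 'c' => same
  Position 3: 'c' vs 'a' => differ
  Position 4: 'c' vs 'c' => same
Total differences (Hamming distance): 2

2


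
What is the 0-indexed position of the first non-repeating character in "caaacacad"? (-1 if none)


Input: caaacacad
Character frequencies:
  'a': 5
  'c': 3
  'd': 1
Scanning left to right for freq == 1:
  Position 0 ('c'): freq=3, skip
  Position 1 ('a'): freq=5, skip
  Position 2 ('a'): freq=5, skip
  Position 3 ('a'): freq=5, skip
  Position 4 ('c'): freq=3, skip
  Position 5 ('a'): freq=5, skip
  Position 6 ('c'): freq=3, skip
  Position 7 ('a'): freq=5, skip
  Position 8 ('d'): unique! => answer = 8

8


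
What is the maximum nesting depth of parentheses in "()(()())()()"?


Input: "()(()())()()"
Tracking depth:
  Position 0 '(': depth becomes 1
  Position 1 ')': depth becomes 0
  Position 2 '(': depth becomes 1
  Position 3 '(': depth becomes 2
  Position 4 ')': depth becomes 1
  Position 5 '(': depth becomes 2
  Position 6 ')': depth becomes 1
  Position 7 ')': depth becomes 0
  Position 8 '(': depth becomes 1
  Position 9 ')': depth becomes 0
  Position 10 '(': depth becomes 1
  Position 11 ')': depth becomes 0
Maximum depth reached: 2

2


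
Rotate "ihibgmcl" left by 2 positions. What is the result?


Input: "ihibgmcl", rotate left by 2
First 2 characters: "ih"
Remaining characters: "ibgmcl"
Concatenate remaining + first: "ibgmcl" + "ih" = "ibgmclih"

ibgmclih


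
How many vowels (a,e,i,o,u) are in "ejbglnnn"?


Input: ejbglnnn
Checking each character:
  'e' at position 0: vowel (running total: 1)
  'j' at position 1: consonant
  'b' at position 2: consonant
  'g' at position 3: consonant
  'l' at position 4: consonant
  'n' at position 5: consonant
  'n' at position 6: consonant
  'n' at position 7: consonant
Total vowels: 1

1


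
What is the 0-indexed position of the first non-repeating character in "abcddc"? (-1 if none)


Input: abcddc
Character frequencies:
  'a': 1
  'b': 1
  'c': 2
  'd': 2
Scanning left to right for freq == 1:
  Position 0 ('a'): unique! => answer = 0

0


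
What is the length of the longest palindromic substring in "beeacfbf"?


Input: "beeacfbf"
Checking substrings for palindromes:
  [5:8] "fbf" (len 3) => palindrome
  [1:3] "ee" (len 2) => palindrome
Longest palindromic substring: "fbf" with length 3

3


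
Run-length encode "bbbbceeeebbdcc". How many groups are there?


Input: bbbbceeeebbdcc
Scanning for consecutive runs:
  Group 1: 'b' x 4 (positions 0-3)
  Group 2: 'c' x 1 (positions 4-4)
  Group 3: 'e' x 4 (positions 5-8)
  Group 4: 'b' x 2 (positions 9-10)
  Group 5: 'd' x 1 (positions 11-11)
  Group 6: 'c' x 2 (positions 12-13)
Total groups: 6

6


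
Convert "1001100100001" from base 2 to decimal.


Input: "1001100100001" in base 2
Positional expansion:
  Digit '1' (value 1) x 2^12 = 4096
  Digit '0' (value 0) x 2^11 = 0
  Digit '0' (value 0) x 2^10 = 0
  Digit '1' (value 1) x 2^9 = 512
  Digit '1' (value 1) x 2^8 = 256
  Digit '0' (value 0) x 2^7 = 0
  Digit '0' (value 0) x 2^6 = 0
  Digit '1' (value 1) x 2^5 = 32
  Digit '0' (value 0) x 2^4 = 0
  Digit '0' (value 0) x 2^3 = 0
  Digit '0' (value 0) x 2^2 = 0
  Digit '0' (value 0) x 2^1 = 0
  Digit '1' (value 1) x 2^0 = 1
Sum = 4897

4897


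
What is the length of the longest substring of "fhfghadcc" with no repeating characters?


Input: "fhfghadcc"
Sliding window (track last position of each char):
  Position 0 ('f'): window [0,0] length 1 -- new best
  Position 1 ('h'): window [0,1] length 2 -- new best
  Position 2 ('f'): repeat (last at 0), move window start to 1
  Position 2 ('f'): window [1,2] length 2
  Position 3 ('g'): window [1,3] length 3 -- new best
  Position 4 ('h'): repeat (last at 1), move window start to 2
  Position 4 ('h'): window [2,4] length 3
  Position 5 ('a'): window [2,5] length 4 -- new best
  Position 6 ('d'): window [2,6] length 5 -- new best
  Position 7 ('c'): window [2,7] length 6 -- new best
  Position 8 ('c'): repeat (last at 7), move window start to 8
  Position 8 ('c'): window [8,8] length 1
Longest substring with no repeats: "fghadc" with length 6

6


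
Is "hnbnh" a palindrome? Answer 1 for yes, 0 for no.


Input: hnbnh
Reversed: hnbnh
  Compare pos 0 ('h') with pos 4 ('h'): match
  Compare pos 1 ('n') with pos 3 ('n'): match
Result: palindrome

1


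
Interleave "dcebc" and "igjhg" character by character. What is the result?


Interleaving "dcebc" and "igjhg":
  Position 0: 'd' from first, 'i' from second => "di"
  Position 1: 'c' from first, 'g' from second => "cg"
  Position 2: 'e' from first, 'j' from second => "ej"
  Position 3: 'b' from first, 'h' from second => "bh"
  Position 4: 'c' from first, 'g' from second => "cg"
Result: dicgejbhcg

dicgejbhcg


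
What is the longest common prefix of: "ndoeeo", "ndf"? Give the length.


Words: ndoeeo, ndf
  Position 0: all 'n' => match
  Position 1: all 'd' => match
  Position 2: ('o', 'f') => mismatch, stop
LCP = "nd" (length 2)

2


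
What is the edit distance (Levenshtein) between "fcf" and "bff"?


Computing edit distance: "fcf" -> "bff"
DP table:
           b    f    f
      0    1    2    3
  f   1    1    1    2
  c   2    2    2    2
  f   3    3    2    2
Edit distance = dp[3][3] = 2

2


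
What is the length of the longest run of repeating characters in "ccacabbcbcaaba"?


Input: "ccacabbcbcaaba"
Scanning for longest run:
  Position 1 ('c'): continues run of 'c', length=2
  Position 2 ('a'): new char, reset run to 1
  Position 3 ('c'): new char, reset run to 1
  Position 4 ('a'): new char, reset run to 1
  Position 5 ('b'): new char, reset run to 1
  Position 6 ('b'): continues run of 'b', length=2
  Position 7 ('c'): new char, reset run to 1
  Position 8 ('b'): new char, reset run to 1
  Position 9 ('c'): new char, reset run to 1
  Position 10 ('a'): new char, reset run to 1
  Position 11 ('a'): continues run of 'a', length=2
  Position 12 ('b'): new char, reset run to 1
  Position 13 ('a'): new char, reset run to 1
Longest run: 'c' with length 2

2


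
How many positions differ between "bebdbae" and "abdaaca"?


Comparing "bebdbae" and "abdaaca" position by position:
  Position 0: 'b' vs 'a' => DIFFER
  Position 1: 'e' vs 'b' => DIFFER
  Position 2: 'b' vs 'd' => DIFFER
  Position 3: 'd' vs 'a' => DIFFER
  Position 4: 'b' vs 'a' => DIFFER
  Position 5: 'a' vs 'c' => DIFFER
  Position 6: 'e' vs 'a' => DIFFER
Positions that differ: 7

7


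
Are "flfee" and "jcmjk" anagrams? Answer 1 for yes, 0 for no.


Strings: "flfee", "jcmjk"
Sorted first:  eeffl
Sorted second: cjjkm
Differ at position 0: 'e' vs 'c' => not anagrams

0


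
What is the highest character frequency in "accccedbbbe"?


Input: accccedbbbe
Character counts:
  'a': 1
  'b': 3
  'c': 4
  'd': 1
  'e': 2
Maximum frequency: 4

4


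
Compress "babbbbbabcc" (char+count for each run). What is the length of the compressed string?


Input: babbbbbabcc
Runs:
  'b' x 1 => "b1"
  'a' x 1 => "a1"
  'b' x 5 => "b5"
  'a' x 1 => "a1"
  'b' x 1 => "b1"
  'c' x 2 => "c2"
Compressed: "b1a1b5a1b1c2"
Compressed length: 12

12


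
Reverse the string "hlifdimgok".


Input: hlifdimgok
Reading characters right to left:
  Position 9: 'k'
  Position 8: 'o'
  Position 7: 'g'
  Position 6: 'm'
  Position 5: 'i'
  Position 4: 'd'
  Position 3: 'f'
  Position 2: 'i'
  Position 1: 'l'
  Position 0: 'h'
Reversed: kogmidfilh

kogmidfilh


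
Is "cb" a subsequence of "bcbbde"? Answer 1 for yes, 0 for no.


Check if "cb" is a subsequence of "bcbbde"
Greedy scan:
  Position 0 ('b'): no match needed
  Position 1 ('c'): matches sub[0] = 'c'
  Position 2 ('b'): matches sub[1] = 'b'
  Position 3 ('b'): no match needed
  Position 4 ('d'): no match needed
  Position 5 ('e'): no match needed
All 2 characters matched => is a subsequence

1


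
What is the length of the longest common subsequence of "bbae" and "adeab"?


LCS of "bbae" and "adeab"
DP table:
           a    d    e    a    b
      0    0    0    0    0    0
  b   0    0    0    0    0    1
  b   0    0    0    0    0    1
  a   0    1    1    1    1    1
  e   0    1    1    2    2    2
LCS length = dp[4][5] = 2

2


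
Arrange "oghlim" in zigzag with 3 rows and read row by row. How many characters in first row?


Zigzag "oghlim" into 3 rows:
Placing characters:
  'o' => row 0
  'g' => row 1
  'h' => row 2
  'l' => row 1
  'i' => row 0
  'm' => row 1
Rows:
  Row 0: "oi"
  Row 1: "glm"
  Row 2: "h"
First row length: 2

2


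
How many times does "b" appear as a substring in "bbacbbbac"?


Searching for "b" in "bbacbbbac"
Scanning each position:
  Position 0: "b" => MATCH
  Position 1: "b" => MATCH
  Position 2: "a" => no
  Position 3: "c" => no
  Position 4: "b" => MATCH
  Position 5: "b" => MATCH
  Position 6: "b" => MATCH
  Position 7: "a" => no
  Position 8: "c" => no
Total occurrences: 5

5


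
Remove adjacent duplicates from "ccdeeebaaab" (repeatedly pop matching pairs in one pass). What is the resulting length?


Input: ccdeeebaaab
Stack-based adjacent duplicate removal:
  Read 'c': push. Stack: c
  Read 'c': matches stack top 'c' => pop. Stack: (empty)
  Read 'd': push. Stack: d
  Read 'e': push. Stack: de
  Read 'e': matches stack top 'e' => pop. Stack: d
  Read 'e': push. Stack: de
  Read 'b': push. Stack: deb
  Read 'a': push. Stack: deba
  Read 'a': matches stack top 'a' => pop. Stack: deb
  Read 'a': push. Stack: deba
  Read 'b': push. Stack: debab
Final stack: "debab" (length 5)

5


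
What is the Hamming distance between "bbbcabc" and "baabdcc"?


Comparing "bbbcabc" and "baabdcc" position by position:
  Position 0: 'b' vs 'b' => same
  Position 1: 'b' vs 'a' => differ
  Position 2: 'b' vs 'a' => differ
  Position 3: 'c' vs 'b' => differ
  Position 4: 'a' vs 'd' => differ
  Position 5: 'b' vs 'c' => differ
  Position 6: 'c' vs 'c' => same
Total differences (Hamming distance): 5

5


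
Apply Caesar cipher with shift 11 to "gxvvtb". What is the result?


Caesar cipher: shift "gxvvtb" by 11
  'g' (pos 6) + 11 = pos 17 = 'r'
  'x' (pos 23) + 11 = pos 8 = 'i'
  'v' (pos 21) + 11 = pos 6 = 'g'
  'v' (pos 21) + 11 = pos 6 = 'g'
  't' (pos 19) + 11 = pos 4 = 'e'
  'b' (pos 1) + 11 = pos 12 = 'm'
Result: riggem

riggem


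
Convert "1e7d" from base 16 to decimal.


Input: "1e7d" in base 16
Positional expansion:
  Digit '1' (value 1) x 16^3 = 4096
  Digit 'e' (value 14) x 16^2 = 3584
  Digit '7' (value 7) x 16^1 = 112
  Digit 'd' (value 13) x 16^0 = 13
Sum = 7805

7805


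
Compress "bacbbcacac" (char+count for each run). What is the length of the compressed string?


Input: bacbbcacac
Runs:
  'b' x 1 => "b1"
  'a' x 1 => "a1"
  'c' x 1 => "c1"
  'b' x 2 => "b2"
  'c' x 1 => "c1"
  'a' x 1 => "a1"
  'c' x 1 => "c1"
  'a' x 1 => "a1"
  'c' x 1 => "c1"
Compressed: "b1a1c1b2c1a1c1a1c1"
Compressed length: 18

18


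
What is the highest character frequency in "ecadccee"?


Input: ecadccee
Character counts:
  'a': 1
  'c': 3
  'd': 1
  'e': 3
Maximum frequency: 3

3


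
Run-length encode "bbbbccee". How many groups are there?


Input: bbbbccee
Scanning for consecutive runs:
  Group 1: 'b' x 4 (positions 0-3)
  Group 2: 'c' x 2 (positions 4-5)
  Group 3: 'e' x 2 (positions 6-7)
Total groups: 3

3


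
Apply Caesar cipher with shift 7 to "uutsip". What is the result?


Caesar cipher: shift "uutsip" by 7
  'u' (pos 20) + 7 = pos 1 = 'b'
  'u' (pos 20) + 7 = pos 1 = 'b'
  't' (pos 19) + 7 = pos 0 = 'a'
  's' (pos 18) + 7 = pos 25 = 'z'
  'i' (pos 8) + 7 = pos 15 = 'p'
  'p' (pos 15) + 7 = pos 22 = 'w'
Result: bbazpw

bbazpw


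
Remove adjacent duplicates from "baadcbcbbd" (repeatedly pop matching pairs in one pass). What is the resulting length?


Input: baadcbcbbd
Stack-based adjacent duplicate removal:
  Read 'b': push. Stack: b
  Read 'a': push. Stack: ba
  Read 'a': matches stack top 'a' => pop. Stack: b
  Read 'd': push. Stack: bd
  Read 'c': push. Stack: bdc
  Read 'b': push. Stack: bdcb
  Read 'c': push. Stack: bdcbc
  Read 'b': push. Stack: bdcbcb
  Read 'b': matches stack top 'b' => pop. Stack: bdcbc
  Read 'd': push. Stack: bdcbcd
Final stack: "bdcbcd" (length 6)

6


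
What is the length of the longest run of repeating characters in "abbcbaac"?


Input: "abbcbaac"
Scanning for longest run:
  Position 1 ('b'): new char, reset run to 1
  Position 2 ('b'): continues run of 'b', length=2
  Position 3 ('c'): new char, reset run to 1
  Position 4 ('b'): new char, reset run to 1
  Position 5 ('a'): new char, reset run to 1
  Position 6 ('a'): continues run of 'a', length=2
  Position 7 ('c'): new char, reset run to 1
Longest run: 'b' with length 2

2


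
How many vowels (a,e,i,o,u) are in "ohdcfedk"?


Input: ohdcfedk
Checking each character:
  'o' at position 0: vowel (running total: 1)
  'h' at position 1: consonant
  'd' at position 2: consonant
  'c' at position 3: consonant
  'f' at position 4: consonant
  'e' at position 5: vowel (running total: 2)
  'd' at position 6: consonant
  'k' at position 7: consonant
Total vowels: 2

2


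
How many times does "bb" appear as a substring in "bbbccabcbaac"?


Searching for "bb" in "bbbccabcbaac"
Scanning each position:
  Position 0: "bb" => MATCH
  Position 1: "bb" => MATCH
  Position 2: "bc" => no
  Position 3: "cc" => no
  Position 4: "ca" => no
  Position 5: "ab" => no
  Position 6: "bc" => no
  Position 7: "cb" => no
  Position 8: "ba" => no
  Position 9: "aa" => no
  Position 10: "ac" => no
Total occurrences: 2

2


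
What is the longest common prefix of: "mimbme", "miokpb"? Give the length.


Words: mimbme, miokpb
  Position 0: all 'm' => match
  Position 1: all 'i' => match
  Position 2: ('m', 'o') => mismatch, stop
LCP = "mi" (length 2)

2


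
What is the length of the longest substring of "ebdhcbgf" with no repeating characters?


Input: "ebdhcbgf"
Sliding window (track last position of each char):
  Position 0 ('e'): window [0,0] length 1 -- new best
  Position 1 ('b'): window [0,1] length 2 -- new best
  Position 2 ('d'): window [0,2] length 3 -- new best
  Position 3 ('h'): window [0,3] length 4 -- new best
  Position 4 ('c'): window [0,4] length 5 -- new best
  Position 5 ('b'): repeat (last at 1), move window start to 2
  Position 5 ('b'): window [2,5] length 4
  Position 6 ('g'): window [2,6] length 5
  Position 7 ('f'): window [2,7] length 6 -- new best
Longest substring with no repeats: "dhcbgf" with length 6

6


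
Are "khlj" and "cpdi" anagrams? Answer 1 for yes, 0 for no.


Strings: "khlj", "cpdi"
Sorted first:  hjkl
Sorted second: cdip
Differ at position 0: 'h' vs 'c' => not anagrams

0


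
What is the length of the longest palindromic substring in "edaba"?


Input: "edaba"
Checking substrings for palindromes:
  [2:5] "aba" (len 3) => palindrome
Longest palindromic substring: "aba" with length 3

3


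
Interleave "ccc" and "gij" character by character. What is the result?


Interleaving "ccc" and "gij":
  Position 0: 'c' from first, 'g' from second => "cg"
  Position 1: 'c' from first, 'i' from second => "ci"
  Position 2: 'c' from first, 'j' from second => "cj"
Result: cgcicj

cgcicj


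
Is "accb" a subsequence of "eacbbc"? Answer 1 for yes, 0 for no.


Check if "accb" is a subsequence of "eacbbc"
Greedy scan:
  Position 0 ('e'): no match needed
  Position 1 ('a'): matches sub[0] = 'a'
  Position 2 ('c'): matches sub[1] = 'c'
  Position 3 ('b'): no match needed
  Position 4 ('b'): no match needed
  Position 5 ('c'): matches sub[2] = 'c'
Only matched 3/4 characters => not a subsequence

0


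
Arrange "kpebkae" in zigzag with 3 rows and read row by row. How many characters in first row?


Zigzag "kpebkae" into 3 rows:
Placing characters:
  'k' => row 0
  'p' => row 1
  'e' => row 2
  'b' => row 1
  'k' => row 0
  'a' => row 1
  'e' => row 2
Rows:
  Row 0: "kk"
  Row 1: "pba"
  Row 2: "ee"
First row length: 2

2


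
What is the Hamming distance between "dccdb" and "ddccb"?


Comparing "dccdb" and "ddccb" position by position:
  Position 0: 'd' vs 'd' => same
  Position 1: 'c' vs 'd' => differ
  Position 2: 'c' vs 'c' => same
  Position 3: 'd' vs 'c' => differ
  Position 4: 'b' vs 'b' => same
Total differences (Hamming distance): 2

2


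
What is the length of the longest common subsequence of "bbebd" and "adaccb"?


LCS of "bbebd" and "adaccb"
DP table:
           a    d    a    c    c    b
      0    0    0    0    0    0    0
  b   0    0    0    0    0    0    1
  b   0    0    0    0    0    0    1
  e   0    0    0    0    0    0    1
  b   0    0    0    0    0    0    1
  d   0    0    1    1    1    1    1
LCS length = dp[5][6] = 1

1


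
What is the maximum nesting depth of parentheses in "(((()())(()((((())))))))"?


Input: "(((()())(()((((())))))))"
Tracking depth:
  Position 0 '(': depth becomes 1
  Position 1 '(': depth becomes 2
  Position 2 '(': depth becomes 3
  Position 3 '(': depth becomes 4
  Position 4 ')': depth becomes 3
  Position 5 '(': depth becomes 4
  Position 6 ')': depth becomes 3
  Position 7 ')': depth becomes 2
  Position 8 '(': depth becomes 3
  Position 9 '(': depth becomes 4
  Position 10 ')': depth becomes 3
  Position 11 '(': depth becomes 4
  Position 12 '(': depth becomes 5
  Position 13 '(': depth becomes 6
  Position 14 '(': depth becomes 7
  Position 15 '(': depth becomes 8
  Position 16 ')': depth becomes 7
  Position 17 ')': depth becomes 6
  Position 18 ')': depth becomes 5
  Position 19 ')': depth becomes 4
  Position 20 ')': depth becomes 3
  Position 21 ')': depth becomes 2
  Position 22 ')': depth becomes 1
  Position 23 ')': depth becomes 0
Maximum depth reached: 8

8


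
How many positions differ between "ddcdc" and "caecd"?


Comparing "ddcdc" and "caecd" position by position:
  Position 0: 'd' vs 'c' => DIFFER
  Position 1: 'd' vs 'a' => DIFFER
  Position 2: 'c' vs 'e' => DIFFER
  Position 3: 'd' vs 'c' => DIFFER
  Position 4: 'c' vs 'd' => DIFFER
Positions that differ: 5

5


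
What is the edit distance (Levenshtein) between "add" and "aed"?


Computing edit distance: "add" -> "aed"
DP table:
           a    e    d
      0    1    2    3
  a   1    0    1    2
  d   2    1    1    1
  d   3    2    2    1
Edit distance = dp[3][3] = 1

1


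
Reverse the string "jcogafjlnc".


Input: jcogafjlnc
Reading characters right to left:
  Position 9: 'c'
  Position 8: 'n'
  Position 7: 'l'
  Position 6: 'j'
  Position 5: 'f'
  Position 4: 'a'
  Position 3: 'g'
  Position 2: 'o'
  Position 1: 'c'
  Position 0: 'j'
Reversed: cnljfagocj

cnljfagocj


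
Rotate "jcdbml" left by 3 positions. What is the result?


Input: "jcdbml", rotate left by 3
First 3 characters: "jcd"
Remaining characters: "bml"
Concatenate remaining + first: "bml" + "jcd" = "bmljcd"

bmljcd


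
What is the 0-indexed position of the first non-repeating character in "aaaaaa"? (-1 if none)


Input: aaaaaa
Character frequencies:
  'a': 6
Scanning left to right for freq == 1:
  Position 0 ('a'): freq=6, skip
  Position 1 ('a'): freq=6, skip
  Position 2 ('a'): freq=6, skip
  Position 3 ('a'): freq=6, skip
  Position 4 ('a'): freq=6, skip
  Position 5 ('a'): freq=6, skip
  No unique character found => answer = -1

-1


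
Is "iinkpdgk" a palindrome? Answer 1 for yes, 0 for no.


Input: iinkpdgk
Reversed: kgdpknii
  Compare pos 0 ('i') with pos 7 ('k'): MISMATCH
  Compare pos 1 ('i') with pos 6 ('g'): MISMATCH
  Compare pos 2 ('n') with pos 5 ('d'): MISMATCH
  Compare pos 3 ('k') with pos 4 ('p'): MISMATCH
Result: not a palindrome

0


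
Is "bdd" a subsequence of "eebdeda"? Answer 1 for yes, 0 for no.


Check if "bdd" is a subsequence of "eebdeda"
Greedy scan:
  Position 0 ('e'): no match needed
  Position 1 ('e'): no match needed
  Position 2 ('b'): matches sub[0] = 'b'
  Position 3 ('d'): matches sub[1] = 'd'
  Position 4 ('e'): no match needed
  Position 5 ('d'): matches sub[2] = 'd'
  Position 6 ('a'): no match needed
All 3 characters matched => is a subsequence

1


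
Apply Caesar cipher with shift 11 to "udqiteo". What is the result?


Caesar cipher: shift "udqiteo" by 11
  'u' (pos 20) + 11 = pos 5 = 'f'
  'd' (pos 3) + 11 = pos 14 = 'o'
  'q' (pos 16) + 11 = pos 1 = 'b'
  'i' (pos 8) + 11 = pos 19 = 't'
  't' (pos 19) + 11 = pos 4 = 'e'
  'e' (pos 4) + 11 = pos 15 = 'p'
  'o' (pos 14) + 11 = pos 25 = 'z'
Result: fobtepz

fobtepz


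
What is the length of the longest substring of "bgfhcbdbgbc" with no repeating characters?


Input: "bgfhcbdbgbc"
Sliding window (track last position of each char):
  Position 0 ('b'): window [0,0] length 1 -- new best
  Position 1 ('g'): window [0,1] length 2 -- new best
  Position 2 ('f'): window [0,2] length 3 -- new best
  Position 3 ('h'): window [0,3] length 4 -- new best
  Position 4 ('c'): window [0,4] length 5 -- new best
  Position 5 ('b'): repeat (last at 0), move window start to 1
  Position 5 ('b'): window [1,5] length 5
  Position 6 ('d'): window [1,6] length 6 -- new best
  Position 7 ('b'): repeat (last at 5), move window start to 6
  Position 7 ('b'): window [6,7] length 2
  Position 8 ('g'): window [6,8] length 3
  Position 9 ('b'): repeat (last at 7), move window start to 8
  Position 9 ('b'): window [8,9] length 2
  Position 10 ('c'): window [8,10] length 3
Longest substring with no repeats: "gfhcbd" with length 6

6


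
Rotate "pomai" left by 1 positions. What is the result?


Input: "pomai", rotate left by 1
First 1 characters: "p"
Remaining characters: "omai"
Concatenate remaining + first: "omai" + "p" = "omaip"

omaip


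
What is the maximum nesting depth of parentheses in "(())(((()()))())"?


Input: "(())(((()()))())"
Tracking depth:
  Position 0 '(': depth becomes 1
  Position 1 '(': depth becomes 2
  Position 2 ')': depth becomes 1
  Position 3 ')': depth becomes 0
  Position 4 '(': depth becomes 1
  Position 5 '(': depth becomes 2
  Position 6 '(': depth becomes 3
  Position 7 '(': depth becomes 4
  Position 8 ')': depth becomes 3
  Position 9 '(': depth becomes 4
  Position 10 ')': depth becomes 3
  Position 11 ')': depth becomes 2
  Position 12 ')': depth becomes 1
  Position 13 '(': depth becomes 2
  Position 14 ')': depth becomes 1
  Position 15 ')': depth becomes 0
Maximum depth reached: 4

4


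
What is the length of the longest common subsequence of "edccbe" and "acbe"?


LCS of "edccbe" and "acbe"
DP table:
           a    c    b    e
      0    0    0    0    0
  e   0    0    0    0    1
  d   0    0    0    0    1
  c   0    0    1    1    1
  c   0    0    1    1    1
  b   0    0    1    2    2
  e   0    0    1    2    3
LCS length = dp[6][4] = 3

3


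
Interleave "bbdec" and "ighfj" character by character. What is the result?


Interleaving "bbdec" and "ighfj":
  Position 0: 'b' from first, 'i' from second => "bi"
  Position 1: 'b' from first, 'g' from second => "bg"
  Position 2: 'd' from first, 'h' from second => "dh"
  Position 3: 'e' from first, 'f' from second => "ef"
  Position 4: 'c' from first, 'j' from second => "cj"
Result: bibgdhefcj

bibgdhefcj


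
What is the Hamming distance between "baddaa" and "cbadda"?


Comparing "baddaa" and "cbadda" position by position:
  Position 0: 'b' vs 'c' => differ
  Position 1: 'a' vs 'b' => differ
  Position 2: 'd' vs 'a' => differ
  Position 3: 'd' vs 'd' => same
  Position 4: 'a' vs 'd' => differ
  Position 5: 'a' vs 'a' => same
Total differences (Hamming distance): 4

4


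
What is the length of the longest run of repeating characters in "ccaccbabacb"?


Input: "ccaccbabacb"
Scanning for longest run:
  Position 1 ('c'): continues run of 'c', length=2
  Position 2 ('a'): new char, reset run to 1
  Position 3 ('c'): new char, reset run to 1
  Position 4 ('c'): continues run of 'c', length=2
  Position 5 ('b'): new char, reset run to 1
  Position 6 ('a'): new char, reset run to 1
  Position 7 ('b'): new char, reset run to 1
  Position 8 ('a'): new char, reset run to 1
  Position 9 ('c'): new char, reset run to 1
  Position 10 ('b'): new char, reset run to 1
Longest run: 'c' with length 2

2


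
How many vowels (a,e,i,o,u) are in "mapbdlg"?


Input: mapbdlg
Checking each character:
  'm' at position 0: consonant
  'a' at position 1: vowel (running total: 1)
  'p' at position 2: consonant
  'b' at position 3: consonant
  'd' at position 4: consonant
  'l' at position 5: consonant
  'g' at position 6: consonant
Total vowels: 1

1


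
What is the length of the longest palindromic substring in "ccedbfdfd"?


Input: "ccedbfdfd"
Checking substrings for palindromes:
  [5:8] "fdf" (len 3) => palindrome
  [6:9] "dfd" (len 3) => palindrome
  [0:2] "cc" (len 2) => palindrome
Longest palindromic substring: "fdf" with length 3

3


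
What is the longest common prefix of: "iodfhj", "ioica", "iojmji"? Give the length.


Words: iodfhj, ioica, iojmji
  Position 0: all 'i' => match
  Position 1: all 'o' => match
  Position 2: ('d', 'i', 'j') => mismatch, stop
LCP = "io" (length 2)

2


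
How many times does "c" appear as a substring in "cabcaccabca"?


Searching for "c" in "cabcaccabca"
Scanning each position:
  Position 0: "c" => MATCH
  Position 1: "a" => no
  Position 2: "b" => no
  Position 3: "c" => MATCH
  Position 4: "a" => no
  Position 5: "c" => MATCH
  Position 6: "c" => MATCH
  Position 7: "a" => no
  Position 8: "b" => no
  Position 9: "c" => MATCH
  Position 10: "a" => no
Total occurrences: 5

5


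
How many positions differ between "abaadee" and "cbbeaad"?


Comparing "abaadee" and "cbbeaad" position by position:
  Position 0: 'a' vs 'c' => DIFFER
  Position 1: 'b' vs 'b' => same
  Position 2: 'a' vs 'b' => DIFFER
  Position 3: 'a' vs 'e' => DIFFER
  Position 4: 'd' vs 'a' => DIFFER
  Position 5: 'e' vs 'a' => DIFFER
  Position 6: 'e' vs 'd' => DIFFER
Positions that differ: 6

6


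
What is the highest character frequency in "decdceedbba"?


Input: decdceedbba
Character counts:
  'a': 1
  'b': 2
  'c': 2
  'd': 3
  'e': 3
Maximum frequency: 3

3


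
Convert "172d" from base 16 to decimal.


Input: "172d" in base 16
Positional expansion:
  Digit '1' (value 1) x 16^3 = 4096
  Digit '7' (value 7) x 16^2 = 1792
  Digit '2' (value 2) x 16^1 = 32
  Digit 'd' (value 13) x 16^0 = 13
Sum = 5933

5933


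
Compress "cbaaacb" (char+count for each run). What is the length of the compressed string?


Input: cbaaacb
Runs:
  'c' x 1 => "c1"
  'b' x 1 => "b1"
  'a' x 3 => "a3"
  'c' x 1 => "c1"
  'b' x 1 => "b1"
Compressed: "c1b1a3c1b1"
Compressed length: 10

10


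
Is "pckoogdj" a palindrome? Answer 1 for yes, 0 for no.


Input: pckoogdj
Reversed: jdgookcp
  Compare pos 0 ('p') with pos 7 ('j'): MISMATCH
  Compare pos 1 ('c') with pos 6 ('d'): MISMATCH
  Compare pos 2 ('k') with pos 5 ('g'): MISMATCH
  Compare pos 3 ('o') with pos 4 ('o'): match
Result: not a palindrome

0


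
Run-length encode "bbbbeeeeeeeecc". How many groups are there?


Input: bbbbeeeeeeeecc
Scanning for consecutive runs:
  Group 1: 'b' x 4 (positions 0-3)
  Group 2: 'e' x 8 (positions 4-11)
  Group 3: 'c' x 2 (positions 12-13)
Total groups: 3

3


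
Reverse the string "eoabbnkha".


Input: eoabbnkha
Reading characters right to left:
  Position 8: 'a'
  Position 7: 'h'
  Position 6: 'k'
  Position 5: 'n'
  Position 4: 'b'
  Position 3: 'b'
  Position 2: 'a'
  Position 1: 'o'
  Position 0: 'e'
Reversed: ahknbbaoe

ahknbbaoe


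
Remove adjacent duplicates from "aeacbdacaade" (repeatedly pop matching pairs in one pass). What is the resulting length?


Input: aeacbdacaade
Stack-based adjacent duplicate removal:
  Read 'a': push. Stack: a
  Read 'e': push. Stack: ae
  Read 'a': push. Stack: aea
  Read 'c': push. Stack: aeac
  Read 'b': push. Stack: aeacb
  Read 'd': push. Stack: aeacbd
  Read 'a': push. Stack: aeacbda
  Read 'c': push. Stack: aeacbdac
  Read 'a': push. Stack: aeacbdaca
  Read 'a': matches stack top 'a' => pop. Stack: aeacbdac
  Read 'd': push. Stack: aeacbdacd
  Read 'e': push. Stack: aeacbdacde
Final stack: "aeacbdacde" (length 10)

10


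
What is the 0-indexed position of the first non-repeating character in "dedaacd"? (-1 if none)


Input: dedaacd
Character frequencies:
  'a': 2
  'c': 1
  'd': 3
  'e': 1
Scanning left to right for freq == 1:
  Position 0 ('d'): freq=3, skip
  Position 1 ('e'): unique! => answer = 1

1


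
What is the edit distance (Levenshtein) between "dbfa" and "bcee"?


Computing edit distance: "dbfa" -> "bcee"
DP table:
           b    c    e    e
      0    1    2    3    4
  d   1    1    2    3    4
  b   2    1    2    3    4
  f   3    2    2    3    4
  a   4    3    3    3    4
Edit distance = dp[4][4] = 4

4


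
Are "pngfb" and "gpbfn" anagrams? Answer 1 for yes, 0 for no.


Strings: "pngfb", "gpbfn"
Sorted first:  bfgnp
Sorted second: bfgnp
Sorted forms match => anagrams

1


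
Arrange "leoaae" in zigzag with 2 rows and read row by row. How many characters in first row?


Zigzag "leoaae" into 2 rows:
Placing characters:
  'l' => row 0
  'e' => row 1
  'o' => row 0
  'a' => row 1
  'a' => row 0
  'e' => row 1
Rows:
  Row 0: "loa"
  Row 1: "eae"
First row length: 3

3


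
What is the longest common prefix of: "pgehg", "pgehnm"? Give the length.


Words: pgehg, pgehnm
  Position 0: all 'p' => match
  Position 1: all 'g' => match
  Position 2: all 'e' => match
  Position 3: all 'h' => match
  Position 4: ('g', 'n') => mismatch, stop
LCP = "pgeh" (length 4)

4


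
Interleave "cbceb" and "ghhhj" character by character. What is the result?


Interleaving "cbceb" and "ghhhj":
  Position 0: 'c' from first, 'g' from second => "cg"
  Position 1: 'b' from first, 'h' from second => "bh"
  Position 2: 'c' from first, 'h' from second => "ch"
  Position 3: 'e' from first, 'h' from second => "eh"
  Position 4: 'b' from first, 'j' from second => "bj"
Result: cgbhchehbj

cgbhchehbj


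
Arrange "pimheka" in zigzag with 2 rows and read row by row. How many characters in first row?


Zigzag "pimheka" into 2 rows:
Placing characters:
  'p' => row 0
  'i' => row 1
  'm' => row 0
  'h' => row 1
  'e' => row 0
  'k' => row 1
  'a' => row 0
Rows:
  Row 0: "pmea"
  Row 1: "ihk"
First row length: 4

4


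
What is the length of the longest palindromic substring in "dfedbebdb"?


Input: "dfedbebdb"
Checking substrings for palindromes:
  [3:8] "dbebd" (len 5) => palindrome
  [4:7] "beb" (len 3) => palindrome
  [6:9] "bdb" (len 3) => palindrome
Longest palindromic substring: "dbebd" with length 5

5


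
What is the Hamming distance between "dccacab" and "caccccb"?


Comparing "dccacab" and "caccccb" position by position:
  Position 0: 'd' vs 'c' => differ
  Position 1: 'c' vs 'a' => differ
  Position 2: 'c' vs 'c' => same
  Position 3: 'a' vs 'c' => differ
  Position 4: 'c' vs 'c' => same
  Position 5: 'a' vs 'c' => differ
  Position 6: 'b' vs 'b' => same
Total differences (Hamming distance): 4

4


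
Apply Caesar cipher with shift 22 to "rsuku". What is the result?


Caesar cipher: shift "rsuku" by 22
  'r' (pos 17) + 22 = pos 13 = 'n'
  's' (pos 18) + 22 = pos 14 = 'o'
  'u' (pos 20) + 22 = pos 16 = 'q'
  'k' (pos 10) + 22 = pos 6 = 'g'
  'u' (pos 20) + 22 = pos 16 = 'q'
Result: noqgq

noqgq


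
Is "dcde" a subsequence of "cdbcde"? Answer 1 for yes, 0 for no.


Check if "dcde" is a subsequence of "cdbcde"
Greedy scan:
  Position 0 ('c'): no match needed
  Position 1 ('d'): matches sub[0] = 'd'
  Position 2 ('b'): no match needed
  Position 3 ('c'): matches sub[1] = 'c'
  Position 4 ('d'): matches sub[2] = 'd'
  Position 5 ('e'): matches sub[3] = 'e'
All 4 characters matched => is a subsequence

1


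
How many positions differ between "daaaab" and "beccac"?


Comparing "daaaab" and "beccac" position by position:
  Position 0: 'd' vs 'b' => DIFFER
  Position 1: 'a' vs 'e' => DIFFER
  Position 2: 'a' vs 'c' => DIFFER
  Position 3: 'a' vs 'c' => DIFFER
  Position 4: 'a' vs 'a' => same
  Position 5: 'b' vs 'c' => DIFFER
Positions that differ: 5

5


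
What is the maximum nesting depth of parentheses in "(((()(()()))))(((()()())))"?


Input: "(((()(()()))))(((()()())))"
Tracking depth:
  Position 0 '(': depth becomes 1
  Position 1 '(': depth becomes 2
  Position 2 '(': depth becomes 3
  Position 3 '(': depth becomes 4
  Position 4 ')': depth becomes 3
  Position 5 '(': depth becomes 4
  Position 6 '(': depth becomes 5
  Position 7 ')': depth becomes 4
  Position 8 '(': depth becomes 5
  Position 9 ')': depth becomes 4
  Position 10 ')': depth becomes 3
  Position 11 ')': depth becomes 2
  Position 12 ')': depth becomes 1
  Position 13 ')': depth becomes 0
  Position 14 '(': depth becomes 1
  Position 15 '(': depth becomes 2
  Position 16 '(': depth becomes 3
  Position 17 '(': depth becomes 4
  Position 18 ')': depth becomes 3
  Position 19 '(': depth becomes 4
  Position 20 ')': depth becomes 3
  Position 21 '(': depth becomes 4
  Position 22 ')': depth becomes 3
  Position 23 ')': depth becomes 2
  Position 24 ')': depth becomes 1
  Position 25 ')': depth becomes 0
Maximum depth reached: 5

5


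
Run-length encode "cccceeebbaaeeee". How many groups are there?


Input: cccceeebbaaeeee
Scanning for consecutive runs:
  Group 1: 'c' x 4 (positions 0-3)
  Group 2: 'e' x 3 (positions 4-6)
  Group 3: 'b' x 2 (positions 7-8)
  Group 4: 'a' x 2 (positions 9-10)
  Group 5: 'e' x 4 (positions 11-14)
Total groups: 5

5


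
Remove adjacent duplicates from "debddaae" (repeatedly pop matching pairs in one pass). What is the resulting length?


Input: debddaae
Stack-based adjacent duplicate removal:
  Read 'd': push. Stack: d
  Read 'e': push. Stack: de
  Read 'b': push. Stack: deb
  Read 'd': push. Stack: debd
  Read 'd': matches stack top 'd' => pop. Stack: deb
  Read 'a': push. Stack: deba
  Read 'a': matches stack top 'a' => pop. Stack: deb
  Read 'e': push. Stack: debe
Final stack: "debe" (length 4)

4


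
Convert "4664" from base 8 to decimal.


Input: "4664" in base 8
Positional expansion:
  Digit '4' (value 4) x 8^3 = 2048
  Digit '6' (value 6) x 8^2 = 384
  Digit '6' (value 6) x 8^1 = 48
  Digit '4' (value 4) x 8^0 = 4
Sum = 2484

2484
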